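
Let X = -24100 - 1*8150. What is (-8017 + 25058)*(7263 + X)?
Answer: -425803467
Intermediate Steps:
X = -32250 (X = -24100 - 8150 = -32250)
(-8017 + 25058)*(7263 + X) = (-8017 + 25058)*(7263 - 32250) = 17041*(-24987) = -425803467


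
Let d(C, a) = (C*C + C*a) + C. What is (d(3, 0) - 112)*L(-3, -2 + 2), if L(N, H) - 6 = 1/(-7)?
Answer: -4100/7 ≈ -585.71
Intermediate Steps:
L(N, H) = 41/7 (L(N, H) = 6 + 1/(-7) = 6 - 1/7 = 41/7)
d(C, a) = C + C**2 + C*a (d(C, a) = (C**2 + C*a) + C = C + C**2 + C*a)
(d(3, 0) - 112)*L(-3, -2 + 2) = (3*(1 + 3 + 0) - 112)*(41/7) = (3*4 - 112)*(41/7) = (12 - 112)*(41/7) = -100*41/7 = -4100/7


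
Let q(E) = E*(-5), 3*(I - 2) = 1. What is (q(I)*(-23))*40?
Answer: 32200/3 ≈ 10733.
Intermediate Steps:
I = 7/3 (I = 2 + (1/3)*1 = 2 + 1/3 = 7/3 ≈ 2.3333)
q(E) = -5*E
(q(I)*(-23))*40 = (-5*7/3*(-23))*40 = -35/3*(-23)*40 = (805/3)*40 = 32200/3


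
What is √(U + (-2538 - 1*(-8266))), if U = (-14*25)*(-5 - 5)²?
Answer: 2*I*√7318 ≈ 171.09*I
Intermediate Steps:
U = -35000 (U = -350*(-10)² = -350*100 = -35000)
√(U + (-2538 - 1*(-8266))) = √(-35000 + (-2538 - 1*(-8266))) = √(-35000 + (-2538 + 8266)) = √(-35000 + 5728) = √(-29272) = 2*I*√7318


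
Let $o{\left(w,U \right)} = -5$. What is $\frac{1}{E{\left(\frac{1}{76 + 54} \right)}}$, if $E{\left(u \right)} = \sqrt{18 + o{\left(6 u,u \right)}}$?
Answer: $\frac{\sqrt{13}}{13} \approx 0.27735$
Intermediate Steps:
$E{\left(u \right)} = \sqrt{13}$ ($E{\left(u \right)} = \sqrt{18 - 5} = \sqrt{13}$)
$\frac{1}{E{\left(\frac{1}{76 + 54} \right)}} = \frac{1}{\sqrt{13}} = \frac{\sqrt{13}}{13}$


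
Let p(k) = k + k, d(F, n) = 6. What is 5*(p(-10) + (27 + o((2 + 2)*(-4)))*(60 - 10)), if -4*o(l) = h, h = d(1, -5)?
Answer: 6275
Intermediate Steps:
p(k) = 2*k
h = 6
o(l) = -3/2 (o(l) = -1/4*6 = -3/2)
5*(p(-10) + (27 + o((2 + 2)*(-4)))*(60 - 10)) = 5*(2*(-10) + (27 - 3/2)*(60 - 10)) = 5*(-20 + (51/2)*50) = 5*(-20 + 1275) = 5*1255 = 6275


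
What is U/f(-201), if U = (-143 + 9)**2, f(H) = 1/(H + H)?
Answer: -7218312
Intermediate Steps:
f(H) = 1/(2*H)
U = 17956 (U = (-134)**2 = 17956)
U/f(-201) = 17956/(((1/2)/(-201))) = 17956/(((1/2)*(-1/201))) = 17956/(-1/402) = 17956*(-402) = -7218312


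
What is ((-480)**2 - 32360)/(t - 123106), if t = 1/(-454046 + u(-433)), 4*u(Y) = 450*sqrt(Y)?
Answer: -837706991473421729530/520737007140840178959 + 1237750*I*sqrt(433)/173579002380280059653 ≈ -1.6087 + 1.4838e-13*I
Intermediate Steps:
u(Y) = 225*sqrt(Y)/2 (u(Y) = (450*sqrt(Y))/4 = 225*sqrt(Y)/2)
t = 1/(-454046 + 225*I*sqrt(433)/2) (t = 1/(-454046 + 225*sqrt(-433)/2) = 1/(-454046 + 225*(I*sqrt(433))/2) = 1/(-454046 + 225*I*sqrt(433)/2) ≈ -2.2024e-6 - 1.136e-8*I)
((-480)**2 - 32360)/(t - 123106) = ((-480)**2 - 32360)/((-1816184/824653001089 - 450*I*sqrt(433)/824653001089) - 123106) = (230400 - 32360)/(-101519732353878618/824653001089 - 450*I*sqrt(433)/824653001089) = 198040/(-101519732353878618/824653001089 - 450*I*sqrt(433)/824653001089)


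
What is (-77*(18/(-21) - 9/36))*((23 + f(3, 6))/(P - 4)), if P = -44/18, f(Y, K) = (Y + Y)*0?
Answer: -70587/232 ≈ -304.25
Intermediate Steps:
f(Y, K) = 0 (f(Y, K) = (2*Y)*0 = 0)
P = -22/9 (P = -44*1/18 = -22/9 ≈ -2.4444)
(-77*(18/(-21) - 9/36))*((23 + f(3, 6))/(P - 4)) = (-77*(18/(-21) - 9/36))*((23 + 0)/(-22/9 - 4)) = (-77*(18*(-1/21) - 9*1/36))*(23/(-58/9)) = (-77*(-6/7 - ¼))*(23*(-9/58)) = -77*(-31/28)*(-207/58) = (341/4)*(-207/58) = -70587/232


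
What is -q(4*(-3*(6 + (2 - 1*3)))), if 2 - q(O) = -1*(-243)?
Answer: 241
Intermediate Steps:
q(O) = -241 (q(O) = 2 - (-1)*(-243) = 2 - 1*243 = 2 - 243 = -241)
-q(4*(-3*(6 + (2 - 1*3)))) = -1*(-241) = 241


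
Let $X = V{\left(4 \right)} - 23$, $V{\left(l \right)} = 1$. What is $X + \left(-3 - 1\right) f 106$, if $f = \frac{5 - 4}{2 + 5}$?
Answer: $- \frac{578}{7} \approx -82.571$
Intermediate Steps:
$f = \frac{1}{7}$ ($f = 1 \cdot \frac{1}{7} = \frac{1}{7} \approx 0.14286$)
$X = -22$ ($X = 1 - 23 = -22$)
$X + \left(-3 - 1\right) f 106 = -22 + \left(-3 - 1\right) \frac{1}{7} \cdot 106 = -22 + \left(-4\right) \frac{1}{7} \cdot 106 = -22 - \frac{424}{7} = - \frac{578}{7}$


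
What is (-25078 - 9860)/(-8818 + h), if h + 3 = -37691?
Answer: 1941/2584 ≈ 0.75116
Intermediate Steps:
h = -37694 (h = -3 - 37691 = -37694)
(-25078 - 9860)/(-8818 + h) = (-25078 - 9860)/(-8818 - 37694) = -34938/(-46512) = -34938*(-1/46512) = 1941/2584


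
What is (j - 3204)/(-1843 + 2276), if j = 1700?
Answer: -1504/433 ≈ -3.4734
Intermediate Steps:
(j - 3204)/(-1843 + 2276) = (1700 - 3204)/(-1843 + 2276) = -1504/433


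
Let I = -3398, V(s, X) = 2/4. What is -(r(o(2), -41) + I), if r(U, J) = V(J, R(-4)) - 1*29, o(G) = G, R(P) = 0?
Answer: 6853/2 ≈ 3426.5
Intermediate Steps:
V(s, X) = ½ (V(s, X) = 2*(¼) = ½)
r(U, J) = -57/2 (r(U, J) = ½ - 1*29 = ½ - 29 = -57/2)
-(r(o(2), -41) + I) = -(-57/2 - 3398) = -1*(-6853/2) = 6853/2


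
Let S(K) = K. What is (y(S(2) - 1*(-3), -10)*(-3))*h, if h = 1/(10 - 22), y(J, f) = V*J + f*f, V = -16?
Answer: 5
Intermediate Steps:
y(J, f) = f² - 16*J (y(J, f) = -16*J + f*f = -16*J + f² = f² - 16*J)
h = -1/12 (h = 1/(-12) = -1/12 ≈ -0.083333)
(y(S(2) - 1*(-3), -10)*(-3))*h = (((-10)² - 16*(2 - 1*(-3)))*(-3))*(-1/12) = ((100 - 16*(2 + 3))*(-3))*(-1/12) = ((100 - 16*5)*(-3))*(-1/12) = ((100 - 80)*(-3))*(-1/12) = (20*(-3))*(-1/12) = -60*(-1/12) = 5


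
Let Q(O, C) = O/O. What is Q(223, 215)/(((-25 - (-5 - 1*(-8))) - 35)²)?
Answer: 1/3969 ≈ 0.00025195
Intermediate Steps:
Q(O, C) = 1
Q(223, 215)/(((-25 - (-5 - 1*(-8))) - 35)²) = 1/((-25 - (-5 - 1*(-8))) - 35)² = 1/((-25 - (-5 + 8)) - 35)² = 1/((-25 - 1*3) - 35)² = 1/((-25 - 3) - 35)² = 1/(-28 - 35)² = 1/(-63)² = 1/3969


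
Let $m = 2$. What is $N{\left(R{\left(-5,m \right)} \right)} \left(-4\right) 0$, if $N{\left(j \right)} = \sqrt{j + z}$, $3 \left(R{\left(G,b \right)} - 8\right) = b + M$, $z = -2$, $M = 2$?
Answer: $0$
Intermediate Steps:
$R{\left(G,b \right)} = \frac{26}{3} + \frac{b}{3}$ ($R{\left(G,b \right)} = 8 + \frac{b + 2}{3} = 8 + \frac{2 + b}{3} = 8 + \left(\frac{2}{3} + \frac{b}{3}\right) = \frac{26}{3} + \frac{b}{3}$)
$N{\left(j \right)} = \sqrt{-2 + j}$ ($N{\left(j \right)} = \sqrt{j - 2} = \sqrt{-2 + j}$)
$N{\left(R{\left(-5,m \right)} \right)} \left(-4\right) 0 = \sqrt{-2 + \left(\frac{26}{3} + \frac{1}{3} \cdot 2\right)} \left(-4\right) 0 = \sqrt{-2 + \left(\frac{26}{3} + \frac{2}{3}\right)} \left(-4\right) 0 = \sqrt{-2 + \frac{28}{3}} \left(-4\right) 0 = \sqrt{\frac{22}{3}} \left(-4\right) 0 = \frac{\sqrt{66}}{3} \left(-4\right) 0 = - \frac{4 \sqrt{66}}{3} \cdot 0 = 0$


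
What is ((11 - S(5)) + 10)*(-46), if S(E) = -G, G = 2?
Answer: -1058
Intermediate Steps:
S(E) = -2 (S(E) = -1*2 = -2)
((11 - S(5)) + 10)*(-46) = ((11 - 1*(-2)) + 10)*(-46) = ((11 + 2) + 10)*(-46) = (13 + 10)*(-46) = 23*(-46) = -1058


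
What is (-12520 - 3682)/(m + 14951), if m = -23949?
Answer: 8101/4499 ≈ 1.8006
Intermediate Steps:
(-12520 - 3682)/(m + 14951) = (-12520 - 3682)/(-23949 + 14951) = -16202/(-8998) = -16202*(-1/8998) = 8101/4499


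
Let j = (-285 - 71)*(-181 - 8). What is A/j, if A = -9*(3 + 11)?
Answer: -1/534 ≈ -0.0018727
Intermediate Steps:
j = 67284 (j = -356*(-189) = 67284)
A = -126 (A = -9*14 = -126)
A/j = -126/67284 = -126*1/67284 = -1/534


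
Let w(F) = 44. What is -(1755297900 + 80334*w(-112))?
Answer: -1758832596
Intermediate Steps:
-(1755297900 + 80334*w(-112)) = -80334/(1/(44 + 21850)) = -80334/(1/21894) = -80334/1/21894 = -80334*21894 = -1758832596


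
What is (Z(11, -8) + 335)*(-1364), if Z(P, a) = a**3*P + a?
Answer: 7236020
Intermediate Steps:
Z(P, a) = a + P*a**3 (Z(P, a) = P*a**3 + a = a + P*a**3)
(Z(11, -8) + 335)*(-1364) = ((-8 + 11*(-8)**3) + 335)*(-1364) = ((-8 + 11*(-512)) + 335)*(-1364) = ((-8 - 5632) + 335)*(-1364) = (-5640 + 335)*(-1364) = -5305*(-1364) = 7236020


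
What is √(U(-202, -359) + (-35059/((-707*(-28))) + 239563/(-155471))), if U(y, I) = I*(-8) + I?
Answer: √121287865837039099441/219835994 ≈ 50.097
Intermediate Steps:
U(y, I) = -7*I (U(y, I) = -8*I + I = -7*I)
√(U(-202, -359) + (-35059/((-707*(-28))) + 239563/(-155471))) = √(-7*(-359) + (-35059/((-707*(-28))) + 239563/(-155471))) = √(2513 + (-35059/19796 + 239563*(-1/155471))) = √(2513 + (-35059*1/19796 - 239563/155471)) = √(2513 + (-35059/19796 - 239563/155471)) = √(2513 - 10193046937/3077703916) = √(7724076893971/3077703916) = √121287865837039099441/219835994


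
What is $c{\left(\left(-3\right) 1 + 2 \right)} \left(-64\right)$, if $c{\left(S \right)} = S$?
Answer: $64$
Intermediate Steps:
$c{\left(\left(-3\right) 1 + 2 \right)} \left(-64\right) = \left(\left(-3\right) 1 + 2\right) \left(-64\right) = \left(-3 + 2\right) \left(-64\right) = \left(-1\right) \left(-64\right) = 64$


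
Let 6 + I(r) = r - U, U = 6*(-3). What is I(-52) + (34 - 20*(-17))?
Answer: 334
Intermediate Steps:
U = -18
I(r) = 12 + r (I(r) = -6 + (r - 1*(-18)) = -6 + (r + 18) = -6 + (18 + r) = 12 + r)
I(-52) + (34 - 20*(-17)) = (12 - 52) + (34 - 20*(-17)) = -40 + (34 + 340) = -40 + 374 = 334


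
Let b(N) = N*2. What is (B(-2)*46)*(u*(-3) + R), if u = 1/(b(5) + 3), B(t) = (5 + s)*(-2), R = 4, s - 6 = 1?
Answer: -54096/13 ≈ -4161.2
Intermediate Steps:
s = 7 (s = 6 + 1 = 7)
B(t) = -24 (B(t) = (5 + 7)*(-2) = 12*(-2) = -24)
b(N) = 2*N
u = 1/13 (u = 1/(2*5 + 3) = 1/(10 + 3) = 1/13 ≈ 0.076923)
(B(-2)*46)*(u*(-3) + R) = (-24*46)*((1/13)*(-3) + 4) = -1104*(-3/13 + 4) = -1104*49/13 = -54096/13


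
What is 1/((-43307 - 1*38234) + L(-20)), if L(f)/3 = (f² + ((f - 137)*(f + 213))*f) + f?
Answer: 1/1737659 ≈ 5.7549e-7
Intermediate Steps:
L(f) = 3*f + 3*f² + 3*f*(-137 + f)*(213 + f) (L(f) = 3*((f² + ((f - 137)*(f + 213))*f) + f) = 3*((f² + ((-137 + f)*(213 + f))*f) + f) = 3*((f² + f*(-137 + f)*(213 + f)) + f) = 3*(f + f² + f*(-137 + f)*(213 + f)) = 3*f + 3*f² + 3*f*(-137 + f)*(213 + f))
1/((-43307 - 1*38234) + L(-20)) = 1/((-43307 - 1*38234) + 3*(-20)*(-29180 + (-20)² + 77*(-20))) = 1/((-43307 - 38234) + 3*(-20)*(-29180 + 400 - 1540)) = 1/(-81541 + 3*(-20)*(-30320)) = 1/(-81541 + 1819200) = 1/1737659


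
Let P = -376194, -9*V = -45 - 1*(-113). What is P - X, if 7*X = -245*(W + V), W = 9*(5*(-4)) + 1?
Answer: -3444511/9 ≈ -3.8272e+5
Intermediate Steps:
W = -179 (W = 9*(-20) + 1 = -180 + 1 = -179)
V = -68/9 (V = -(-45 - 1*(-113))/9 = -(-45 + 113)/9 = -⅑*68 = -68/9 ≈ -7.5556)
X = 58765/9 (X = (-245*(-179 - 68/9))/7 = (-245*(-1679/9))/7 = (⅐)*(411355/9) = 58765/9 ≈ 6529.4)
P - X = -376194 - 1*58765/9 = -376194 - 58765/9 = -3444511/9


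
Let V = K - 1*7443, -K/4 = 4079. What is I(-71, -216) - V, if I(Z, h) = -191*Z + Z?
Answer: 37249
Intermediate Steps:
K = -16316 (K = -4*4079 = -16316)
I(Z, h) = -190*Z
V = -23759 (V = -16316 - 1*7443 = -16316 - 7443 = -23759)
I(-71, -216) - V = -190*(-71) - 1*(-23759) = 13490 + 23759 = 37249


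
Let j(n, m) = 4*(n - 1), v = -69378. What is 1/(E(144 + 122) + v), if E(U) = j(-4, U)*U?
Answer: -1/74698 ≈ -1.3387e-5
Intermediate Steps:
j(n, m) = -4 + 4*n (j(n, m) = 4*(-1 + n) = -4 + 4*n)
E(U) = -20*U (E(U) = (-4 + 4*(-4))*U = (-4 - 16)*U = -20*U)
1/(E(144 + 122) + v) = 1/(-20*(144 + 122) - 69378) = 1/(-20*266 - 69378) = 1/(-5320 - 69378) = 1/(-74698) = -1/74698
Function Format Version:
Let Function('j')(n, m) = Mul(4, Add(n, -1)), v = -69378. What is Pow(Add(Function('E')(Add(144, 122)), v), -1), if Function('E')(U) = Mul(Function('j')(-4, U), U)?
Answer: Rational(-1, 74698) ≈ -1.3387e-5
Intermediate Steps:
Function('j')(n, m) = Add(-4, Mul(4, n)) (Function('j')(n, m) = Mul(4, Add(-1, n)) = Add(-4, Mul(4, n)))
Function('E')(U) = Mul(-20, U) (Function('E')(U) = Mul(Add(-4, Mul(4, -4)), U) = Mul(Add(-4, -16), U) = Mul(-20, U))
Pow(Add(Function('E')(Add(144, 122)), v), -1) = Pow(Add(Mul(-20, Add(144, 122)), -69378), -1) = Pow(Add(Mul(-20, 266), -69378), -1) = Pow(Add(-5320, -69378), -1) = Pow(-74698, -1) = Rational(-1, 74698)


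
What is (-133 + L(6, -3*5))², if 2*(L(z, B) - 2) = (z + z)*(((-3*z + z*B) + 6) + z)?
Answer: 499849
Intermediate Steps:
L(z, B) = 2 + z*(6 - 2*z + B*z) (L(z, B) = 2 + ((z + z)*(((-3*z + z*B) + 6) + z))/2 = 2 + ((2*z)*(((-3*z + B*z) + 6) + z))/2 = 2 + ((2*z)*((6 - 3*z + B*z) + z))/2 = 2 + ((2*z)*(6 - 2*z + B*z))/2 = 2 + (2*z*(6 - 2*z + B*z))/2 = 2 + z*(6 - 2*z + B*z))
(-133 + L(6, -3*5))² = (-133 + (2 - 2*6² + 6*6 - 3*5*6²))² = (-133 + (2 - 2*36 + 36 - 15*36))² = (-133 + (2 - 72 + 36 - 540))² = (-133 - 574)² = (-707)² = 499849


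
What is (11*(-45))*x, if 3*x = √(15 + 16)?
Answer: -165*√31 ≈ -918.68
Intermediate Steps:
x = √31/3 (x = √(15 + 16)/3 = √31/3 ≈ 1.8559)
(11*(-45))*x = (11*(-45))*(√31/3) = -165*√31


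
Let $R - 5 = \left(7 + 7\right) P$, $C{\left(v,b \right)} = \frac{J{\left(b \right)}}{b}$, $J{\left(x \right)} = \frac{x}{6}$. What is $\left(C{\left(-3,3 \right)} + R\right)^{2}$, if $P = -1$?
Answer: $\frac{2809}{36} \approx 78.028$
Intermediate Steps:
$J{\left(x \right)} = \frac{x}{6}$ ($J{\left(x \right)} = x \frac{1}{6} = \frac{x}{6}$)
$C{\left(v,b \right)} = \frac{1}{6}$ ($C{\left(v,b \right)} = \frac{\frac{1}{6} b}{b} = \frac{1}{6}$)
$R = -9$ ($R = 5 + \left(7 + 7\right) \left(-1\right) = 5 + 14 \left(-1\right) = 5 - 14 = -9$)
$\left(C{\left(-3,3 \right)} + R\right)^{2} = \left(\frac{1}{6} - 9\right)^{2} = \left(- \frac{53}{6}\right)^{2} = \frac{2809}{36}$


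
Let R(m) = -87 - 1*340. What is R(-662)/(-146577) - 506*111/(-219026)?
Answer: 4163083942/16052087001 ≈ 0.25935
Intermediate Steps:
R(m) = -427 (R(m) = -87 - 340 = -427)
R(-662)/(-146577) - 506*111/(-219026) = -427/(-146577) - 506*111/(-219026) = -427*(-1/146577) - 56166*(-1/219026) = 427/146577 + 28083/109513 = 4163083942/16052087001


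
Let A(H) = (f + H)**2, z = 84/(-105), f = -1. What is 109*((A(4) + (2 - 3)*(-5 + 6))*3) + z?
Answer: 13076/5 ≈ 2615.2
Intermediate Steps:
z = -4/5 (z = 84*(-1/105) = -4/5 ≈ -0.80000)
A(H) = (-1 + H)**2
109*((A(4) + (2 - 3)*(-5 + 6))*3) + z = 109*(((-1 + 4)**2 + (2 - 3)*(-5 + 6))*3) - 4/5 = 109*((3**2 - 1*1)*3) - 4/5 = 109*((9 - 1)*3) - 4/5 = 109*(8*3) - 4/5 = 109*24 - 4/5 = 2616 - 4/5 = 13076/5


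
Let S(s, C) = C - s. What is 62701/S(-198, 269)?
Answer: 62701/467 ≈ 134.26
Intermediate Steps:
62701/S(-198, 269) = 62701/(269 - 1*(-198)) = 62701/(269 + 198) = 62701/467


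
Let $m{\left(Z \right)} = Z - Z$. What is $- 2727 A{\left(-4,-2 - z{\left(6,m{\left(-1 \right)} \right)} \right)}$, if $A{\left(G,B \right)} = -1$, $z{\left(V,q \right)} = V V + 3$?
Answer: $2727$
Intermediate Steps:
$m{\left(Z \right)} = 0$
$z{\left(V,q \right)} = 3 + V^{2}$ ($z{\left(V,q \right)} = V^{2} + 3 = 3 + V^{2}$)
$- 2727 A{\left(-4,-2 - z{\left(6,m{\left(-1 \right)} \right)} \right)} = \left(-2727\right) \left(-1\right) = 2727$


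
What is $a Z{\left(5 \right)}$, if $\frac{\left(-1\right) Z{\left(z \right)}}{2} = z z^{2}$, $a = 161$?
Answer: $-40250$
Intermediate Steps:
$Z{\left(z \right)} = - 2 z^{3}$ ($Z{\left(z \right)} = - 2 z z^{2} = - 2 z^{3}$)
$a Z{\left(5 \right)} = 161 \left(- 2 \cdot 5^{3}\right) = 161 \left(\left(-2\right) 125\right) = 161 \left(-250\right) = -40250$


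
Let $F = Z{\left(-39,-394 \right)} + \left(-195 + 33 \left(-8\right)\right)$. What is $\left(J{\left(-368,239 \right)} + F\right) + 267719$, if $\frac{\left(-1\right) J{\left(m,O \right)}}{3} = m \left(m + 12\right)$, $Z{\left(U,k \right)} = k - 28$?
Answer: $-126186$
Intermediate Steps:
$Z{\left(U,k \right)} = -28 + k$ ($Z{\left(U,k \right)} = k - 28 = -28 + k$)
$J{\left(m,O \right)} = - 3 m \left(12 + m\right)$ ($J{\left(m,O \right)} = - 3 m \left(m + 12\right) = - 3 m \left(12 + m\right)$)
$F = -881$ ($F = \left(-28 - 394\right) + \left(-195 + 33 \left(-8\right)\right) = -422 - 459 = -881$)
$\left(J{\left(-368,239 \right)} + F\right) + 267719 = \left(\left(-3\right) \left(-368\right) \left(12 - 368\right) - 881\right) + 267719 = \left(\left(-3\right) \left(-368\right) \left(-356\right) - 881\right) + 267719 = \left(-393024 - 881\right) + 267719 = -393905 + 267719 = -126186$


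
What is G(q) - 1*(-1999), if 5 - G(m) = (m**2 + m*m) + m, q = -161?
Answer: -49677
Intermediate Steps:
G(m) = 5 - m - 2*m**2 (G(m) = 5 - ((m**2 + m*m) + m) = 5 - ((m**2 + m**2) + m) = 5 - (2*m**2 + m) = 5 - (m + 2*m**2) = 5 + (-m - 2*m**2) = 5 - m - 2*m**2)
G(q) - 1*(-1999) = (5 - 1*(-161) - 2*(-161)**2) - 1*(-1999) = (5 + 161 - 2*25921) + 1999 = (5 + 161 - 51842) + 1999 = -51676 + 1999 = -49677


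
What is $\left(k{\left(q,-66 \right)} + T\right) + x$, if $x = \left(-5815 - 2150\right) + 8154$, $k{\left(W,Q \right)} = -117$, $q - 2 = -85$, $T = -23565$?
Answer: $-23493$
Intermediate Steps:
$q = -83$ ($q = 2 - 85 = -83$)
$x = 189$ ($x = -7965 + 8154 = 189$)
$\left(k{\left(q,-66 \right)} + T\right) + x = \left(-117 - 23565\right) + 189 = -23682 + 189 = -23493$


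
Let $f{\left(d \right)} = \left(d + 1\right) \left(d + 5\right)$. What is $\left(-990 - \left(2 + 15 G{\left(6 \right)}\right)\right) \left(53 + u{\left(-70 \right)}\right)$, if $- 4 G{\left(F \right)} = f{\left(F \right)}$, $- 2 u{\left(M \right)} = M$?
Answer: $-61886$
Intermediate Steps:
$f{\left(d \right)} = \left(1 + d\right) \left(5 + d\right)$
$u{\left(M \right)} = - \frac{M}{2}$
$G{\left(F \right)} = - \frac{5}{4} - \frac{3 F}{2} - \frac{F^{2}}{4}$ ($G{\left(F \right)} = - \frac{5 + F^{2} + 6 F}{4} = - \frac{5}{4} - \frac{3 F}{2} - \frac{F^{2}}{4}$)
$\left(-990 - \left(2 + 15 G{\left(6 \right)}\right)\right) \left(53 + u{\left(-70 \right)}\right) = \left(-990 - \left(2 + 15 \left(- \frac{5}{4} - 9 - \frac{6^{2}}{4}\right)\right)\right) \left(53 - -35\right) = \left(-990 - \left(2 + 15 \left(- \frac{5}{4} - 9 - 9\right)\right)\right) \left(53 + 35\right) = \left(-990 - \left(2 + 15 \left(- \frac{5}{4} - 9 - 9\right)\right)\right) 88 = \left(-990 - - \frac{1147}{4}\right) 88 = \left(-990 + \left(-2 + \frac{1155}{4}\right)\right) 88 = \left(-990 + \frac{1147}{4}\right) 88 = \left(- \frac{2813}{4}\right) 88 = -61886$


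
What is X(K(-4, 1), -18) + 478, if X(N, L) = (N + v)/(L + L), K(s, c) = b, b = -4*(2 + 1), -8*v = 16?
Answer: 8611/18 ≈ 478.39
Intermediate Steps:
v = -2 (v = -⅛*16 = -2)
b = -12 (b = -4*3 = -12)
K(s, c) = -12
X(N, L) = (-2 + N)/(2*L) (X(N, L) = (N - 2)/(L + L) = (-2 + N)/((2*L)) = (-2 + N)*(1/(2*L)) = (-2 + N)/(2*L))
X(K(-4, 1), -18) + 478 = (½)*(-2 - 12)/(-18) + 478 = (½)*(-1/18)*(-14) + 478 = 7/18 + 478 = 8611/18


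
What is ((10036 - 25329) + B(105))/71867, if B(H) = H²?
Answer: -4268/71867 ≈ -0.059388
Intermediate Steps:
((10036 - 25329) + B(105))/71867 = ((10036 - 25329) + 105²)/71867 = (-15293 + 11025)*(1/71867) = -4268*1/71867 = -4268/71867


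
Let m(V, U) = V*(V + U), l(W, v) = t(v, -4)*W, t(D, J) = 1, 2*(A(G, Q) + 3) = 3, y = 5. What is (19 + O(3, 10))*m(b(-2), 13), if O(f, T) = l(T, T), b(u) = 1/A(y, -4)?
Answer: -2146/9 ≈ -238.44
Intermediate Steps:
A(G, Q) = -3/2 (A(G, Q) = -3 + (½)*3 = -3 + 3/2 = -3/2)
l(W, v) = W (l(W, v) = 1*W = W)
b(u) = -⅔ (b(u) = 1/(-3/2) = -⅔)
O(f, T) = T
m(V, U) = V*(U + V)
(19 + O(3, 10))*m(b(-2), 13) = (19 + 10)*(-2*(13 - ⅔)/3) = 29*(-⅔*37/3) = 29*(-74/9) = -2146/9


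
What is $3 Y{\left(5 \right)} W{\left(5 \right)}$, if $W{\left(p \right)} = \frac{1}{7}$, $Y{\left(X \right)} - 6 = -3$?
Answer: $\frac{9}{7} \approx 1.2857$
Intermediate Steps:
$Y{\left(X \right)} = 3$ ($Y{\left(X \right)} = 6 - 3 = 3$)
$W{\left(p \right)} = \frac{1}{7}$
$3 Y{\left(5 \right)} W{\left(5 \right)} = 3 \cdot 3 \cdot \frac{1}{7} = 9 \cdot \frac{1}{7} = \frac{9}{7}$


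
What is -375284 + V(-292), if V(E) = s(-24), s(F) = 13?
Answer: -375271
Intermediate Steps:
V(E) = 13
-375284 + V(-292) = -375284 + 13 = -375271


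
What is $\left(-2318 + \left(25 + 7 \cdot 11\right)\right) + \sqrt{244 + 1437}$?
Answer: $-2175$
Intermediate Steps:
$\left(-2318 + \left(25 + 7 \cdot 11\right)\right) + \sqrt{244 + 1437} = \left(-2318 + \left(25 + 77\right)\right) + \sqrt{1681} = \left(-2318 + 102\right) + 41 = -2216 + 41 = -2175$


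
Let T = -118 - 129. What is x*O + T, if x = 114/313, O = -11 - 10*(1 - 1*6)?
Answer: -72865/313 ≈ -232.80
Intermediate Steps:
O = 39 (O = -11 - 10*(1 - 6) = -11 - 10*(-5) = -11 + 50 = 39)
T = -247
x = 114/313 (x = 114*(1/313) = 114/313 ≈ 0.36422)
x*O + T = (114/313)*39 - 247 = 4446/313 - 247 = -72865/313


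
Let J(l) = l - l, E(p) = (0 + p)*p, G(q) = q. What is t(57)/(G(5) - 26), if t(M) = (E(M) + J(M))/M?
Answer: -19/7 ≈ -2.7143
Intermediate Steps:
E(p) = p**2 (E(p) = p*p = p**2)
J(l) = 0
t(M) = M (t(M) = (M**2 + 0)/M = M**2/M = M)
t(57)/(G(5) - 26) = 57/(5 - 26) = 57/(-21) = 57*(-1/21) = -19/7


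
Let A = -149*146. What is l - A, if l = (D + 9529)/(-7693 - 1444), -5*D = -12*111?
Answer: 993782513/45685 ≈ 21753.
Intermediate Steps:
D = 1332/5 (D = -(-12)*111/5 = -1/5*(-1332) = 1332/5 ≈ 266.40)
A = -21754
l = -48977/45685 (l = (1332/5 + 9529)/(-7693 - 1444) = (48977/5)/(-9137) = (48977/5)*(-1/9137) = -48977/45685 ≈ -1.0721)
l - A = -48977/45685 - 1*(-21754) = -48977/45685 + 21754 = 993782513/45685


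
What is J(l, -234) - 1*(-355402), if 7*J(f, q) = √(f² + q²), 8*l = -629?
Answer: 355402 + 5*√156001/56 ≈ 3.5544e+5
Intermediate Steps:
l = -629/8 (l = (⅛)*(-629) = -629/8 ≈ -78.625)
J(f, q) = √(f² + q²)/7
J(l, -234) - 1*(-355402) = √((-629/8)² + (-234)²)/7 - 1*(-355402) = √(395641/64 + 54756)/7 + 355402 = √(3900025/64)/7 + 355402 = (5*√156001/8)/7 + 355402 = 5*√156001/56 + 355402 = 355402 + 5*√156001/56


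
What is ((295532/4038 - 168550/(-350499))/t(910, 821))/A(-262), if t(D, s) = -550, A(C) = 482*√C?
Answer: 1638757*I*√262/1545052166850 ≈ 1.7168e-5*I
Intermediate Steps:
((295532/4038 - 168550/(-350499))/t(910, 821))/A(-262) = ((295532/4038 - 168550/(-350499))/(-550))/((482*√(-262))) = ((295532*(1/4038) - 168550*(-1/350499))*(-1/550))/((482*(I*√262))) = ((147766/2019 + 168550/350499)*(-1/550))/((482*I*√262)) = ((17377379228/235885827)*(-1/550))*(-I*√262/126284) = -(-1638757)*I*√262/1545052166850 = 1638757*I*√262/1545052166850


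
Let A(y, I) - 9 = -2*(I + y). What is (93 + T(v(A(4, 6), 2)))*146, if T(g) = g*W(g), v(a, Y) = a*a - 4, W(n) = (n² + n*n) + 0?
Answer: 467684574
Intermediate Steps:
A(y, I) = 9 - 2*I - 2*y (A(y, I) = 9 - 2*(I + y) = 9 + (-2*I - 2*y) = 9 - 2*I - 2*y)
W(n) = 2*n² (W(n) = (n² + n²) + 0 = 2*n² + 0 = 2*n²)
v(a, Y) = -4 + a² (v(a, Y) = a² - 4 = -4 + a²)
T(g) = 2*g³ (T(g) = g*(2*g²) = 2*g³)
(93 + T(v(A(4, 6), 2)))*146 = (93 + 2*(-4 + (9 - 2*6 - 2*4)²)³)*146 = (93 + 2*(-4 + (9 - 12 - 8)²)³)*146 = (93 + 2*(-4 + (-11)²)³)*146 = (93 + 2*(-4 + 121)³)*146 = (93 + 2*117³)*146 = (93 + 2*1601613)*146 = (93 + 3203226)*146 = 3203319*146 = 467684574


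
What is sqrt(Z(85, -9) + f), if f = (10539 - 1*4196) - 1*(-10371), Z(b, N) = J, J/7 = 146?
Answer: 2*sqrt(4434) ≈ 133.18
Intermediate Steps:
J = 1022 (J = 7*146 = 1022)
Z(b, N) = 1022
f = 16714 (f = (10539 - 4196) + 10371 = 6343 + 10371 = 16714)
sqrt(Z(85, -9) + f) = sqrt(1022 + 16714) = sqrt(17736) = 2*sqrt(4434)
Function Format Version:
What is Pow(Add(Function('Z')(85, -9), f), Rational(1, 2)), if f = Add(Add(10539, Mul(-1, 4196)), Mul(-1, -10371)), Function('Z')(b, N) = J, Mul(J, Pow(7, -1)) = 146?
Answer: Mul(2, Pow(4434, Rational(1, 2))) ≈ 133.18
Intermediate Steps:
J = 1022 (J = Mul(7, 146) = 1022)
Function('Z')(b, N) = 1022
f = 16714 (f = Add(Add(10539, -4196), 10371) = Add(6343, 10371) = 16714)
Pow(Add(Function('Z')(85, -9), f), Rational(1, 2)) = Pow(Add(1022, 16714), Rational(1, 2)) = Pow(17736, Rational(1, 2)) = Mul(2, Pow(4434, Rational(1, 2)))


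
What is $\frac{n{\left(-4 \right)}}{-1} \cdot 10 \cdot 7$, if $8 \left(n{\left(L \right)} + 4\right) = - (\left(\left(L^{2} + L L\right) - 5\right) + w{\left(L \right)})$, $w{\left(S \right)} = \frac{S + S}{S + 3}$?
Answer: $\frac{2345}{4} \approx 586.25$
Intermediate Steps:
$w{\left(S \right)} = \frac{2 S}{3 + S}$
$n{\left(L \right)} = - \frac{27}{8} - \frac{L^{2}}{4} - \frac{L}{4 \left(3 + L\right)}$ ($n{\left(L \right)} = -4 + \frac{\left(-1\right) \left(\left(\left(L^{2} + L L\right) - 5\right) + \frac{2 L}{3 + L}\right)}{8} = -4 + \frac{\left(-1\right) \left(\left(\left(L^{2} + L^{2}\right) - 5\right) + \frac{2 L}{3 + L}\right)}{8} = -4 + \frac{\left(-1\right) \left(\left(2 L^{2} - 5\right) + \frac{2 L}{3 + L}\right)}{8} = -4 + \frac{\left(-1\right) \left(\left(-5 + 2 L^{2}\right) + \frac{2 L}{3 + L}\right)}{8} = -4 + \frac{\left(-1\right) \left(-5 + 2 L^{2} + \frac{2 L}{3 + L}\right)}{8} = -4 + \frac{5 - 2 L^{2} - \frac{2 L}{3 + L}}{8} = -4 - \left(- \frac{5}{8} + \frac{L^{2}}{4} + \frac{L}{4 \left(3 + L\right)}\right) = - \frac{27}{8} - \frac{L^{2}}{4} - \frac{L}{4 \left(3 + L\right)}$)
$\frac{n{\left(-4 \right)}}{-1} \cdot 10 \cdot 7 = \frac{\frac{1}{8} \frac{1}{3 - 4} \left(\left(-2\right) \left(-4\right) + \left(-27 - 2 \left(-4\right)^{2}\right) \left(3 - 4\right)\right)}{-1} \cdot 10 \cdot 7 = \frac{8 + \left(-27 - 32\right) \left(-1\right)}{8 \left(-1\right)} \left(-1\right) 10 \cdot 7 = \frac{1}{8} \left(-1\right) \left(8 + \left(-27 - 32\right) \left(-1\right)\right) \left(-1\right) 10 \cdot 7 = \frac{1}{8} \left(-1\right) \left(8 - -59\right) \left(-1\right) 10 \cdot 7 = \frac{1}{8} \left(-1\right) \left(8 + 59\right) \left(-1\right) 10 \cdot 7 = \frac{1}{8} \left(-1\right) 67 \left(-1\right) 10 \cdot 7 = \left(- \frac{67}{8}\right) \left(-1\right) 10 \cdot 7 = \frac{67}{8} \cdot 10 \cdot 7 = \frac{335}{4} \cdot 7 = \frac{2345}{4}$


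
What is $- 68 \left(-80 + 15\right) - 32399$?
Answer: $-27979$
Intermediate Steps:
$- 68 \left(-80 + 15\right) - 32399 = \left(-68\right) \left(-65\right) - 32399 = 4420 - 32399 = -27979$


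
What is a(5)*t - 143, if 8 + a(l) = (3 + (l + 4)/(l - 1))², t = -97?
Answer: -32649/16 ≈ -2040.6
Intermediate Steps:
a(l) = -8 + (3 + (4 + l)/(-1 + l))² (a(l) = -8 + (3 + (l + 4)/(l - 1))² = -8 + (3 + (4 + l)/(-1 + l))²)
a(5)*t - 143 = (-8 + (1 + 4*5)²/(-1 + 5)²)*(-97) - 143 = (-8 + (1 + 20)²/4²)*(-97) - 143 = (-8 + 21²*(1/16))*(-97) - 143 = (-8 + 441*(1/16))*(-97) - 143 = (-8 + 441/16)*(-97) - 143 = (313/16)*(-97) - 143 = -30361/16 - 143 = -32649/16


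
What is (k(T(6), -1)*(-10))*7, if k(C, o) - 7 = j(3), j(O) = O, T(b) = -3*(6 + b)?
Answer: -700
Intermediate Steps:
T(b) = -18 - 3*b
k(C, o) = 10 (k(C, o) = 7 + 3 = 10)
(k(T(6), -1)*(-10))*7 = (10*(-10))*7 = -100*7 = -700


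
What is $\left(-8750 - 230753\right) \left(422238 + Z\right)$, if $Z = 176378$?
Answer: $-143370327848$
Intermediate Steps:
$\left(-8750 - 230753\right) \left(422238 + Z\right) = \left(-8750 - 230753\right) \left(422238 + 176378\right) = \left(-239503\right) 598616 = -143370327848$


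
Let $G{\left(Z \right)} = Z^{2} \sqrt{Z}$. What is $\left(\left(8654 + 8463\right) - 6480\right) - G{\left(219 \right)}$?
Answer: $10637 - 47961 \sqrt{219} \approx -6.9912 \cdot 10^{5}$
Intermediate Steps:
$G{\left(Z \right)} = Z^{\frac{5}{2}}$
$\left(\left(8654 + 8463\right) - 6480\right) - G{\left(219 \right)} = \left(\left(8654 + 8463\right) - 6480\right) - 219^{\frac{5}{2}} = \left(17117 - 6480\right) - 47961 \sqrt{219} = 10637 - 47961 \sqrt{219}$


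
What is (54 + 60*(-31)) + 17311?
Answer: 15505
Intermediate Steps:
(54 + 60*(-31)) + 17311 = (54 - 1860) + 17311 = -1806 + 17311 = 15505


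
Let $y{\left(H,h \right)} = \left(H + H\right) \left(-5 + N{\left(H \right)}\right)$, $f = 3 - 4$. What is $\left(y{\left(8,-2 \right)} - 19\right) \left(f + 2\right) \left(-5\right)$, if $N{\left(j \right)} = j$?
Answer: $-145$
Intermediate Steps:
$f = -1$ ($f = 3 - 4 = -1$)
$y{\left(H,h \right)} = 2 H \left(-5 + H\right)$ ($y{\left(H,h \right)} = \left(H + H\right) \left(-5 + H\right) = 2 H \left(-5 + H\right)$)
$\left(y{\left(8,-2 \right)} - 19\right) \left(f + 2\right) \left(-5\right) = \left(2 \cdot 8 \left(-5 + 8\right) - 19\right) \left(-1 + 2\right) \left(-5\right) = \left(2 \cdot 8 \cdot 3 - 19\right) 1 \left(-5\right) = \left(48 - 19\right) \left(-5\right) = 29 \left(-5\right) = -145$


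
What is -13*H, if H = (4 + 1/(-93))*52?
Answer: -250796/93 ≈ -2696.7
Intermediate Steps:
H = 19292/93 (H = (4 - 1/93)*52 = (371/93)*52 = 19292/93 ≈ 207.44)
-13*H = -13*19292/93 = -250796/93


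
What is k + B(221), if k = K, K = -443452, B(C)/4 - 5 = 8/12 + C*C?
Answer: -744196/3 ≈ -2.4807e+5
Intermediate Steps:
B(C) = 68/3 + 4*C² (B(C) = 20 + 4*(8/12 + C*C) = 20 + 4*(8*(1/12) + C²) = 20 + 4*(⅔ + C²) = 20 + (8/3 + 4*C²) = 68/3 + 4*C²)
k = -443452
k + B(221) = -443452 + (68/3 + 4*221²) = -443452 + (68/3 + 4*48841) = -443452 + (68/3 + 195364) = -443452 + 586160/3 = -744196/3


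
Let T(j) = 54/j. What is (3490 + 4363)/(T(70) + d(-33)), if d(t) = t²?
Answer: 274855/38142 ≈ 7.2061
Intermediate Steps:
(3490 + 4363)/(T(70) + d(-33)) = (3490 + 4363)/(54/70 + (-33)²) = 7853/(54*(1/70) + 1089) = 7853/(27/35 + 1089) = 7853/(38142/35) = 7853*(35/38142) = 274855/38142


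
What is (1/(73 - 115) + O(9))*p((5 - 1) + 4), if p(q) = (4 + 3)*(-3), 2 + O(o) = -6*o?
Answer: 2353/2 ≈ 1176.5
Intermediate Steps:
O(o) = -2 - 6*o
p(q) = -21 (p(q) = 7*(-3) = -21)
(1/(73 - 115) + O(9))*p((5 - 1) + 4) = (1/(73 - 115) + (-2 - 6*9))*(-21) = (1/(-42) + (-2 - 54))*(-21) = (-1/42 - 56)*(-21) = -2353/42*(-21) = 2353/2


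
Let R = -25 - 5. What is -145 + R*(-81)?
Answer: 2285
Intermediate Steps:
R = -30
-145 + R*(-81) = -145 - 30*(-81) = -145 + 2430 = 2285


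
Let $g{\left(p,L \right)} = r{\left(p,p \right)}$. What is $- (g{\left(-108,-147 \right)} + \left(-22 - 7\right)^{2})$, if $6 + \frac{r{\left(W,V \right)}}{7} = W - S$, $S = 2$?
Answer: $-29$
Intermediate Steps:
$r{\left(W,V \right)} = -56 + 7 W$ ($r{\left(W,V \right)} = -42 + 7 \left(W - 2\right) = -42 + 7 \left(-2 + W\right) = -42 + \left(-14 + 7 W\right) = -56 + 7 W$)
$g{\left(p,L \right)} = -56 + 7 p$
$- (g{\left(-108,-147 \right)} + \left(-22 - 7\right)^{2}) = - (\left(-56 + 7 \left(-108\right)\right) + \left(-22 - 7\right)^{2}) = - (\left(-56 - 756\right) + \left(-29\right)^{2}) = - (-812 + 841) = \left(-1\right) 29 = -29$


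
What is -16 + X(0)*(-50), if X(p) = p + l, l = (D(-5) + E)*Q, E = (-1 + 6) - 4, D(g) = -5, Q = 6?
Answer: 1184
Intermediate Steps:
E = 1 (E = 5 - 4 = 1)
l = -24 (l = (-5 + 1)*6 = -4*6 = -24)
X(p) = -24 + p (X(p) = p - 24 = -24 + p)
-16 + X(0)*(-50) = -16 + (-24 + 0)*(-50) = -16 - 24*(-50) = -16 + 1200 = 1184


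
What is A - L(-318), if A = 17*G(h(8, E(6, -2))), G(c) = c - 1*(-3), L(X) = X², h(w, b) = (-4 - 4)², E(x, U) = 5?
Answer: -99985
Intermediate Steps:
h(w, b) = 64 (h(w, b) = (-8)² = 64)
G(c) = 3 + c (G(c) = c + 3 = 3 + c)
A = 1139 (A = 17*(3 + 64) = 17*67 = 1139)
A - L(-318) = 1139 - 1*(-318)² = 1139 - 1*101124 = 1139 - 101124 = -99985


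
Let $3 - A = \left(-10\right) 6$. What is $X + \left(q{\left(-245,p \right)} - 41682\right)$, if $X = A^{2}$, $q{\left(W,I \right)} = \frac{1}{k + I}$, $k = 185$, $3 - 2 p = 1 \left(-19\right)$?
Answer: $- \frac{7391747}{196} \approx -37713.0$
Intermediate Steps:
$p = 11$ ($p = \frac{3}{2} - \frac{1 \left(-19\right)}{2} = \frac{3}{2} - - \frac{19}{2} = \frac{3}{2} + \frac{19}{2} = 11$)
$A = 63$ ($A = 3 - \left(-10\right) 6 = 3 - -60 = 3 + 60 = 63$)
$q{\left(W,I \right)} = \frac{1}{185 + I}$
$X = 3969$ ($X = 63^{2} = 3969$)
$X + \left(q{\left(-245,p \right)} - 41682\right) = 3969 - \left(41682 - \frac{1}{185 + 11}\right) = 3969 - \left(41682 - \frac{1}{196}\right) = 3969 + \left(\frac{1}{196} - 41682\right) = 3969 - \frac{8169671}{196} = - \frac{7391747}{196}$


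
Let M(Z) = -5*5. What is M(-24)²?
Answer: 625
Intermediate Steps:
M(Z) = -25
M(-24)² = (-25)² = 625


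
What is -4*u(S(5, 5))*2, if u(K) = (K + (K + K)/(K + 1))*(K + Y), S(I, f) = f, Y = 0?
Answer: -800/3 ≈ -266.67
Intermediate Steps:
u(K) = K*(K + 2*K/(1 + K)) (u(K) = (K + (K + K)/(K + 1))*(K + 0) = (K + (2*K)/(1 + K))*K = (K + 2*K/(1 + K))*K = K*(K + 2*K/(1 + K)))
-4*u(S(5, 5))*2 = -4*5²*(3 + 5)/(1 + 5)*2 = -100*8/6*2 = -4*100/3*2 = -400/3*2 = -800/3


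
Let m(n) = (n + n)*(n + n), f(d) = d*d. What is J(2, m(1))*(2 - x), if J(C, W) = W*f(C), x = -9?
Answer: 176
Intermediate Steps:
f(d) = d²
m(n) = 4*n² (m(n) = (2*n)*(2*n) = 4*n²)
J(C, W) = W*C²
J(2, m(1))*(2 - x) = ((4*1²)*2²)*(2 - 1*(-9)) = ((4*1)*4)*(2 + 9) = (4*4)*11 = 16*11 = 176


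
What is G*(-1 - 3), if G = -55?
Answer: 220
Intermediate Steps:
G*(-1 - 3) = -55*(-1 - 3) = -55*(-4) = 220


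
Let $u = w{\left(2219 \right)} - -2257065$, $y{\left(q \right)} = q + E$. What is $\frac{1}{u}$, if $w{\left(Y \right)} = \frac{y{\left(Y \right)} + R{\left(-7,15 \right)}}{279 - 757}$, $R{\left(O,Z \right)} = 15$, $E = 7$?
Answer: $\frac{478}{1078874829} \approx 4.4305 \cdot 10^{-7}$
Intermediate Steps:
$y{\left(q \right)} = 7 + q$ ($y{\left(q \right)} = q + 7 = 7 + q$)
$w{\left(Y \right)} = - \frac{11}{239} - \frac{Y}{478}$ ($w{\left(Y \right)} = \frac{\left(7 + Y\right) + 15}{279 - 757} = \frac{22 + Y}{-478} = \left(22 + Y\right) \left(- \frac{1}{478}\right) = - \frac{11}{239} - \frac{Y}{478}$)
$u = \frac{1078874829}{478}$ ($u = \left(- \frac{11}{239} - \frac{2219}{478}\right) - -2257065 = \left(- \frac{11}{239} - \frac{2219}{478}\right) + 2257065 = - \frac{2241}{478} + 2257065 = \frac{1078874829}{478} \approx 2.2571 \cdot 10^{6}$)
$\frac{1}{u} = \frac{1}{\frac{1078874829}{478}} = \frac{478}{1078874829}$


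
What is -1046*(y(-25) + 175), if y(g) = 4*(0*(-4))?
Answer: -183050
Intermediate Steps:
y(g) = 0 (y(g) = 4*0 = 0)
-1046*(y(-25) + 175) = -1046*(0 + 175) = -1046*175 = -183050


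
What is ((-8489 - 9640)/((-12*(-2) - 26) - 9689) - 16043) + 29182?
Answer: 127348178/9691 ≈ 13141.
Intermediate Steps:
((-8489 - 9640)/((-12*(-2) - 26) - 9689) - 16043) + 29182 = (-18129/((24 - 26) - 9689) - 16043) + 29182 = (-18129/(-2 - 9689) - 16043) + 29182 = (-18129/(-9691) - 16043) + 29182 = (-18129*(-1/9691) - 16043) + 29182 = (18129/9691 - 16043) + 29182 = -155454584/9691 + 29182 = 127348178/9691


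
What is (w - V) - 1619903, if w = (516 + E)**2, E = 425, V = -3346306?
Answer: 2611884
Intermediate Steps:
w = 885481 (w = (516 + 425)**2 = 941**2 = 885481)
(w - V) - 1619903 = (885481 - 1*(-3346306)) - 1619903 = (885481 + 3346306) - 1619903 = 4231787 - 1619903 = 2611884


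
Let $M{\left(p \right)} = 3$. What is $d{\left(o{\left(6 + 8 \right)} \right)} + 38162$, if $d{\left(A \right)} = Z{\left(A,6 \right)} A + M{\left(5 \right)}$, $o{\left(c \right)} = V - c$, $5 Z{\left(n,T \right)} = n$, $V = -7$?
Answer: $\frac{191266}{5} \approx 38253.0$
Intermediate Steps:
$Z{\left(n,T \right)} = \frac{n}{5}$
$o{\left(c \right)} = -7 - c$
$d{\left(A \right)} = 3 + \frac{A^{2}}{5}$ ($d{\left(A \right)} = \frac{A}{5} A + 3 = \frac{A^{2}}{5} + 3 = 3 + \frac{A^{2}}{5}$)
$d{\left(o{\left(6 + 8 \right)} \right)} + 38162 = \left(3 + \frac{\left(-7 - \left(6 + 8\right)\right)^{2}}{5}\right) + 38162 = \left(3 + \frac{\left(-7 - 14\right)^{2}}{5}\right) + 38162 = \left(3 + \frac{\left(-21\right)^{2}}{5}\right) + 38162 = \left(3 + \frac{1}{5} \cdot 441\right) + 38162 = \left(3 + \frac{441}{5}\right) + 38162 = \frac{456}{5} + 38162 = \frac{191266}{5}$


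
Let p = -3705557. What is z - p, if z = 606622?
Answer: 4312179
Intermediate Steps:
z - p = 606622 - 1*(-3705557) = 606622 + 3705557 = 4312179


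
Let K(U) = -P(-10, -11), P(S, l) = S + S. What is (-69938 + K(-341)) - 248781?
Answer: -318699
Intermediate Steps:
P(S, l) = 2*S
K(U) = 20 (K(U) = -2*(-10) = -1*(-20) = 20)
(-69938 + K(-341)) - 248781 = (-69938 + 20) - 248781 = -69918 - 248781 = -318699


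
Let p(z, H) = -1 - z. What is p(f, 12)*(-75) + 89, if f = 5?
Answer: 539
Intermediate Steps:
p(f, 12)*(-75) + 89 = (-1 - 1*5)*(-75) + 89 = (-1 - 5)*(-75) + 89 = -6*(-75) + 89 = 450 + 89 = 539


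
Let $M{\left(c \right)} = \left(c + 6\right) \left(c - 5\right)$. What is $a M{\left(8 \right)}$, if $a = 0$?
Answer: $0$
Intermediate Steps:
$M{\left(c \right)} = \left(-5 + c\right) \left(6 + c\right)$ ($M{\left(c \right)} = \left(6 + c\right) \left(-5 + c\right) = \left(-5 + c\right) \left(6 + c\right)$)
$a M{\left(8 \right)} = 0 \left(-30 + 8 + 8^{2}\right) = 0 \left(-30 + 8 + 64\right) = 0 \cdot 42 = 0$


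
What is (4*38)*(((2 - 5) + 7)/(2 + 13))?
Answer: 608/15 ≈ 40.533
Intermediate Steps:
(4*38)*(((2 - 5) + 7)/(2 + 13)) = 152*((-3 + 7)/15) = 152*(4*(1/15)) = 152*(4/15) = 608/15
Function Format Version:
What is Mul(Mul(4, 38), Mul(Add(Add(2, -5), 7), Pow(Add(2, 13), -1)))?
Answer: Rational(608, 15) ≈ 40.533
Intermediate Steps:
Mul(Mul(4, 38), Mul(Add(Add(2, -5), 7), Pow(Add(2, 13), -1))) = Mul(152, Mul(Add(-3, 7), Pow(15, -1))) = Mul(152, Mul(4, Rational(1, 15))) = Mul(152, Rational(4, 15)) = Rational(608, 15)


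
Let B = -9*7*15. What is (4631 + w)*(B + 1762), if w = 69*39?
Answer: 5982074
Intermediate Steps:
B = -945 (B = -63*15 = -945)
w = 2691
(4631 + w)*(B + 1762) = (4631 + 2691)*(-945 + 1762) = 7322*817 = 5982074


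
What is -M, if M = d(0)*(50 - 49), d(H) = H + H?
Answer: 0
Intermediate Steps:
d(H) = 2*H
M = 0 (M = (2*0)*(50 - 49) = 0*1 = 0)
-M = -1*0 = 0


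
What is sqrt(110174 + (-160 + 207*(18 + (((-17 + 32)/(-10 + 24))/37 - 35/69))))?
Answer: sqrt(30492606130)/518 ≈ 337.11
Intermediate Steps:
sqrt(110174 + (-160 + 207*(18 + (((-17 + 32)/(-10 + 24))/37 - 35/69)))) = sqrt(110174 + (-160 + 207*(18 + ((15/14)*(1/37) - 35*1/69)))) = sqrt(110174 + (-160 + 207*(18 + ((15*(1/14))*(1/37) - 35/69)))) = sqrt(110174 + (-160 + 207*(18 + ((15/14)*(1/37) - 35/69)))) = sqrt(110174 + (-160 + 207*(18 + (15/518 - 35/69)))) = sqrt(110174 + (-160 + 207*(18 - 17095/35742))) = sqrt(110174 + (-160 + 207*(626261/35742))) = sqrt(110174 + (-160 + 1878783/518)) = sqrt(110174 + 1795903/518) = sqrt(58866035/518) = sqrt(30492606130)/518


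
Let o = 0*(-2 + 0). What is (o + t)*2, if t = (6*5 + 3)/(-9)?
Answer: -22/3 ≈ -7.3333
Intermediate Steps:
t = -11/3 (t = (30 + 3)*(-⅑) = 33*(-⅑) = -11/3 ≈ -3.6667)
o = 0 (o = 0*(-2) = 0)
(o + t)*2 = (0 - 11/3)*2 = -11/3*2 = -22/3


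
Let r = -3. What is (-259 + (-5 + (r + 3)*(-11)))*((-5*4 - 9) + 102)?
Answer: -19272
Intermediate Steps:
(-259 + (-5 + (r + 3)*(-11)))*((-5*4 - 9) + 102) = (-259 + (-5 + (-3 + 3)*(-11)))*((-5*4 - 9) + 102) = (-259 + (-5 + 0*(-11)))*((-20 - 9) + 102) = (-259 + (-5 + 0))*(-29 + 102) = (-259 - 5)*73 = -264*73 = -19272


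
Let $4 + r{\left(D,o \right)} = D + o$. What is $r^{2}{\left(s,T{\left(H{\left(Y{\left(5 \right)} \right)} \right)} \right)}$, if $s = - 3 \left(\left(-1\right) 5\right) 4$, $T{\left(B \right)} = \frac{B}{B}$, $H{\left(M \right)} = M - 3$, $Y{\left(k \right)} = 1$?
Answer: $3249$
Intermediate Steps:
$H{\left(M \right)} = -3 + M$
$T{\left(B \right)} = 1$
$s = 60$ ($s = \left(-3\right) \left(-5\right) 4 = 15 \cdot 4 = 60$)
$r{\left(D,o \right)} = -4 + D + o$ ($r{\left(D,o \right)} = -4 + \left(D + o\right) = -4 + D + o$)
$r^{2}{\left(s,T{\left(H{\left(Y{\left(5 \right)} \right)} \right)} \right)} = \left(-4 + 60 + 1\right)^{2} = 57^{2} = 3249$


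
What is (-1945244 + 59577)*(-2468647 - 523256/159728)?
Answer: 92942775416594803/19966 ≈ 4.6550e+12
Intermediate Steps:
(-1945244 + 59577)*(-2468647 - 523256/159728) = -1885667*(-2468647 - 523256*1/159728) = -1885667*(-2468647 - 65407/19966) = -1885667*(-49289071409/19966) = 92942775416594803/19966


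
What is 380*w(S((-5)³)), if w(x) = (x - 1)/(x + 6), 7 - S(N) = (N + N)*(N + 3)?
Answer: 11587720/30487 ≈ 380.09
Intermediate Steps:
S(N) = 7 - 2*N*(3 + N) (S(N) = 7 - (N + N)*(N + 3) = 7 - 2*N*(3 + N))
w(x) = (-1 + x)/(6 + x)
380*w(S((-5)³)) = 380*((-1 + (7 - 6*(-5)³ - 2*((-5)³)²))/(6 + (7 - 6*(-5)³ - 2*((-5)³)²))) = 380*((-1 + (7 - 6*(-125) - 2*(-125)²))/(6 + (7 - 6*(-125) - 2*(-125)²))) = 380*((-1 + (7 + 750 - 2*15625))/(6 + (7 + 750 - 2*15625))) = 380*((-1 + (7 + 750 - 31250))/(6 + (7 + 750 - 31250))) = 380*((-1 - 30493)/(6 - 30493)) = 380*(-30494/(-30487)) = 380*(-1/30487*(-30494)) = 380*(30494/30487) = 11587720/30487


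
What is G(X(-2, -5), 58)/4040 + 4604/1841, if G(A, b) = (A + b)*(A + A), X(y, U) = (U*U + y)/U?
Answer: 221196419/92970500 ≈ 2.3792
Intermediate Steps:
X(y, U) = (y + U²)/U (X(y, U) = (U² + y)/U = (y + U²)/U)
G(A, b) = 2*A*(A + b) (G(A, b) = (A + b)*(2*A) = 2*A*(A + b))
G(X(-2, -5), 58)/4040 + 4604/1841 = (2*(-5 - 2/(-5))*((-5 - 2/(-5)) + 58))/4040 + 4604/1841 = (2*(-5 - 2*(-⅕))*((-5 - 2*(-⅕)) + 58))*(1/4040) + 4604*(1/1841) = (2*(-5 + ⅖)*((-5 + ⅖) + 58))*(1/4040) + 4604/1841 = (2*(-23/5)*(-23/5 + 58))*(1/4040) + 4604/1841 = (2*(-23/5)*(267/5))*(1/4040) + 4604/1841 = -12282/25*1/4040 + 4604/1841 = -6141/50500 + 4604/1841 = 221196419/92970500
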